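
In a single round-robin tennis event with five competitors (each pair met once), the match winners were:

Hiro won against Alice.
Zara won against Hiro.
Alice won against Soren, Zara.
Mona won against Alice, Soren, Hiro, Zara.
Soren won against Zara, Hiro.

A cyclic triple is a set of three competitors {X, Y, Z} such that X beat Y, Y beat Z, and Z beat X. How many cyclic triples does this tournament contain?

2

Of the C(5,3) = 10 triples, the cyclic ones are: {Hiro, Soren, Alice}; {Hiro, Zara, Alice}.
That is 2.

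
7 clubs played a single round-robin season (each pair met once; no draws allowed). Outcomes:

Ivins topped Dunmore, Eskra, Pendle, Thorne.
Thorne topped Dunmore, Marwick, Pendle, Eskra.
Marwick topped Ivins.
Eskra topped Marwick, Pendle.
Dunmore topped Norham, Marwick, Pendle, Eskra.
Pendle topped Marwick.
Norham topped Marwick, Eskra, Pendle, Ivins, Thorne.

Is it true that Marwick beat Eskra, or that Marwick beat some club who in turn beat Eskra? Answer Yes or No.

Yes

Marwick did not beat Eskra directly.
Marwick beat Ivins. Of those, Ivins beat Eskra.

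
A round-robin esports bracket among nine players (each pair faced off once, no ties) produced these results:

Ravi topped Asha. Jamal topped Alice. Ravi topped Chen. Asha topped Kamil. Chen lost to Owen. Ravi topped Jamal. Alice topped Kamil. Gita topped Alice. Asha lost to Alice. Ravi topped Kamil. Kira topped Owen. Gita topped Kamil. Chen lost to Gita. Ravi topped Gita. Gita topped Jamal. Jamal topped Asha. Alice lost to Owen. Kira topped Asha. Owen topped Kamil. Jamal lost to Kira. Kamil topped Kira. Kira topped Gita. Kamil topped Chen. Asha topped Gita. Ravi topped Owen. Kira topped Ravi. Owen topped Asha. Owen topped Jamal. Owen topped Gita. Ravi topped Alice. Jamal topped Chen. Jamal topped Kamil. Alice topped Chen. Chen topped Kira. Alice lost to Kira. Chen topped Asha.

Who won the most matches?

Ravi

Win totals: Jamal 4, Chen 2, Ravi 7, Kamil 2, Asha 2, Owen 6, Kira 6, Alice 3, Gita 4.
Ravi leads with 7 wins (next highest: 6).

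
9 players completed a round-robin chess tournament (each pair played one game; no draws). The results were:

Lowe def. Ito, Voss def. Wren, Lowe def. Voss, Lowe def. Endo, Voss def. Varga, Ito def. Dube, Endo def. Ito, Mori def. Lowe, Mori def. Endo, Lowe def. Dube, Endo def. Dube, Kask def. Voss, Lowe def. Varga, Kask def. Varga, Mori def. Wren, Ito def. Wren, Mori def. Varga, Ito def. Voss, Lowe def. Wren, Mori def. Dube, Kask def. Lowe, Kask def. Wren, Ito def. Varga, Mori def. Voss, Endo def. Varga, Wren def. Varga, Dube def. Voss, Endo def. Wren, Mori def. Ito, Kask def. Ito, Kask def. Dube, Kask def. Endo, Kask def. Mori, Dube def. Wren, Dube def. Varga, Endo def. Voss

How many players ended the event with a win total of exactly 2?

Win totals: Ito 4, Endo 5, Mori 7, Kask 8, Wren 1, Voss 2, Dube 3, Lowe 6, Varga 0.
Exactly 2: Voss — 1 player.

1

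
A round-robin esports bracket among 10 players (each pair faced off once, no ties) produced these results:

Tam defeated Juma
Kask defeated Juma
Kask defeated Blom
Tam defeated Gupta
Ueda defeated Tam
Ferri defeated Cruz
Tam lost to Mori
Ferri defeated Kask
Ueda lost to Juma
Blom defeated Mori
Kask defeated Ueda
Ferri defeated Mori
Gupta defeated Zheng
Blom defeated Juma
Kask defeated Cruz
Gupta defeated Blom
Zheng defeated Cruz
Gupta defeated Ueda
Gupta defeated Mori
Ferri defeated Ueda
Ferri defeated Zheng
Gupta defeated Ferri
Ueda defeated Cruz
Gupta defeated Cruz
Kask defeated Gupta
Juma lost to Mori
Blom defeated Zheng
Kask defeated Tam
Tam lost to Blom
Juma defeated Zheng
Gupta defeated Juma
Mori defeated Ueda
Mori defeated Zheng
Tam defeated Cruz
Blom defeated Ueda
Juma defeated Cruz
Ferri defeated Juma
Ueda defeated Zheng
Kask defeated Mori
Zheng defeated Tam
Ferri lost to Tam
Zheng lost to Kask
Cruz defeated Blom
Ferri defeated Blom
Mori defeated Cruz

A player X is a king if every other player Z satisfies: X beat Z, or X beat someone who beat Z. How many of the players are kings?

Ferri reaches everyone (king).
Blom cannot reach Kask in two steps.
Mori cannot reach Kask in two steps.
Cruz cannot reach Ferri, Gupta, Kask in two steps.
Gupta reaches everyone (king).
Tam reaches everyone (king).
Kask reaches everyone (king).
Zheng cannot reach Mori, Kask, Ueda in two steps.
Juma cannot reach Ferri, Mori, Gupta, Kask in two steps.
Ueda cannot reach Mori, Kask in two steps.
Kings: Ferri, Gupta, Tam, Kask — 4.

4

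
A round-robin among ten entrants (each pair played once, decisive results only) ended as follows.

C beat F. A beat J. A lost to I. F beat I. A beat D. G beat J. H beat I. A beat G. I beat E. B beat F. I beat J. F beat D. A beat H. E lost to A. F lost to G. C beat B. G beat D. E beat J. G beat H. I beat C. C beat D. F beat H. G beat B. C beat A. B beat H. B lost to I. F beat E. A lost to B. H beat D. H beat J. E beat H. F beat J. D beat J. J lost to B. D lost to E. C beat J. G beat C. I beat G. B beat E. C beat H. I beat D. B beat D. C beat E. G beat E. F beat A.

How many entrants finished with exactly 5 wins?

Win totals: A 5, B 6, C 7, D 1, E 3, F 6, G 7, H 3, I 7, J 0.
Exactly 5: A — 1 entrant.

1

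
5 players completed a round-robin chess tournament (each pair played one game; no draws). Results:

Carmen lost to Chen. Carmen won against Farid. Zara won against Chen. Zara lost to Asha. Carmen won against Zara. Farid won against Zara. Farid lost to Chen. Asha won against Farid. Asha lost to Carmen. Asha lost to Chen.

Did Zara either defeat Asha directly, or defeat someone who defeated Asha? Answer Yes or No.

Zara did not beat Asha directly.
Zara beat Chen. Of those, Chen beat Asha.

Yes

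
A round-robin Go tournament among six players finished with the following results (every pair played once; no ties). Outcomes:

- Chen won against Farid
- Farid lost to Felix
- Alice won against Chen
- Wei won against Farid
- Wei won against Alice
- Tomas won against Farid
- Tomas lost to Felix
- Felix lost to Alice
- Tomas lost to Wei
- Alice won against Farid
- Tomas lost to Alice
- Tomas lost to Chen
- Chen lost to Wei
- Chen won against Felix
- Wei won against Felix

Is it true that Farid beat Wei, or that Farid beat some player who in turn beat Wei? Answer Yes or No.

Farid did not beat Wei directly.
Farid beat no one, so there is no intermediate player.

No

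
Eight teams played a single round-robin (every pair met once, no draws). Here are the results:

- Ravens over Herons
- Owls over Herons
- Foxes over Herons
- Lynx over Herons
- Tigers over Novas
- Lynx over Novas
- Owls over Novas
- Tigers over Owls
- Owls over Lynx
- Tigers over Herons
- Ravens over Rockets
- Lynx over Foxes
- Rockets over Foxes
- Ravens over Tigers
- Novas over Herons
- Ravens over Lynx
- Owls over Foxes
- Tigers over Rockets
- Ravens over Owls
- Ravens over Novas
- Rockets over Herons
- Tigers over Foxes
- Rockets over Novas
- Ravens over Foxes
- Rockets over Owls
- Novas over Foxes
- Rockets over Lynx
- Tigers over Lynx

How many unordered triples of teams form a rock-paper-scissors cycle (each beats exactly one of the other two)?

0

Win totals: Tigers 6, Herons 0, Foxes 1, Owls 4, Ravens 7, Rockets 5, Lynx 3, Novas 2.
A team with w wins dominates both others in C(w,2) triples; summing gives 15 + 0 + 0 + 6 + 21 + 10 + 3 + 1 = 56 transitive triples.
Total triples C(8,3) = 56, so cyclic triples = 56 − 56 = 0.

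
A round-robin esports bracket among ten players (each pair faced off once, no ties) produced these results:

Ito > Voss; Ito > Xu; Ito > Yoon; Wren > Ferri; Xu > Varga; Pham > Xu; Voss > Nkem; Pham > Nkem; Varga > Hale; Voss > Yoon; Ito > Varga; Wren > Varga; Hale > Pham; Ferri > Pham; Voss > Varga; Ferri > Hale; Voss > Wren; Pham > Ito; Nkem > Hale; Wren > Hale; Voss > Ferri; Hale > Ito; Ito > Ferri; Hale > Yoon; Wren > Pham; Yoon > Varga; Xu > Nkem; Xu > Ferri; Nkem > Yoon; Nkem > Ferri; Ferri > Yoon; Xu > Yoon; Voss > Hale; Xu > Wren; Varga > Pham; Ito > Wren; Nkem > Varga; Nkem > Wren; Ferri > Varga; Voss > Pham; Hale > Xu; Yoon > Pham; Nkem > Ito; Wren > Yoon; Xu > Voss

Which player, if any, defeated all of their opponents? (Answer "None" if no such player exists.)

Highest win total is Voss with 7 (out of 9 possible).
Voss lost to Ito, Xu, so no player went undefeated.

None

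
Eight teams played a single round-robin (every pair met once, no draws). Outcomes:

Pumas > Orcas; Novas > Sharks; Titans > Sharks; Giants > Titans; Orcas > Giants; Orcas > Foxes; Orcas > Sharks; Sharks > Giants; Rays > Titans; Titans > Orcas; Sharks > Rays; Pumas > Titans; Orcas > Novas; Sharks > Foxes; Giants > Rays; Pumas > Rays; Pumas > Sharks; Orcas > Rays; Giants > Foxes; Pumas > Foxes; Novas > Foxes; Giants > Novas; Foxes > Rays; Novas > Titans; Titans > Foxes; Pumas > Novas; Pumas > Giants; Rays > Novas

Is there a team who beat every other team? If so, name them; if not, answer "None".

Pumas

Pumas has 7 wins out of 7 opponents — a perfect record.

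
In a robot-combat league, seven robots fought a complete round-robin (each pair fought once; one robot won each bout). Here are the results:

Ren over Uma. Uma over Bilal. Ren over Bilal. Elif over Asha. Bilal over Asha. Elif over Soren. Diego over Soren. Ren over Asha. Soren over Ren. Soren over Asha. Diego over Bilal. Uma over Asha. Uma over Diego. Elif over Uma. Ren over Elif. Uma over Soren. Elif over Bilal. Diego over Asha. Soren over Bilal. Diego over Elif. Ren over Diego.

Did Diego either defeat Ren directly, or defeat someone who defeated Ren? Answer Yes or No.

Yes

Diego did not beat Ren directly.
Diego beat Elif, Asha, Soren, Bilal. Of those, Soren beat Ren.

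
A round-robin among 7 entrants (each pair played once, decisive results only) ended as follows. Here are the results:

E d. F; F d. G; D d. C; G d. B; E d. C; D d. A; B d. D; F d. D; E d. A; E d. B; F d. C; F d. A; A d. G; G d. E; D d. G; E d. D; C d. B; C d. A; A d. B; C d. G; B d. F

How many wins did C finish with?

C's results: beat A, B, G; lost to D, E, F.
That is 3 wins.

3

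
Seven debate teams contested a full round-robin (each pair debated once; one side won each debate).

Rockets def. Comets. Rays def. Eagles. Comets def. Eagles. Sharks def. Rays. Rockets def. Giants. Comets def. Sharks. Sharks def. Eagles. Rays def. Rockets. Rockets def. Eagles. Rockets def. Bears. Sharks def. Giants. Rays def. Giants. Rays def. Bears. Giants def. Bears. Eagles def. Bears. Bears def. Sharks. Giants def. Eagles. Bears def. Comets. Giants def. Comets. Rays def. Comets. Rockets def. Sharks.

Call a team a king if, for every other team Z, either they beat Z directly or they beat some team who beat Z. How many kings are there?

Giants cannot reach Rays, Rockets in two steps.
Comets cannot reach Rockets in two steps.
Eagles cannot reach Giants, Rays, Rockets in two steps.
Rays reaches everyone (king).
Sharks reaches everyone (king).
Rockets reaches everyone (king).
Bears cannot reach Rockets in two steps.
Kings: Rays, Sharks, Rockets — 3.

3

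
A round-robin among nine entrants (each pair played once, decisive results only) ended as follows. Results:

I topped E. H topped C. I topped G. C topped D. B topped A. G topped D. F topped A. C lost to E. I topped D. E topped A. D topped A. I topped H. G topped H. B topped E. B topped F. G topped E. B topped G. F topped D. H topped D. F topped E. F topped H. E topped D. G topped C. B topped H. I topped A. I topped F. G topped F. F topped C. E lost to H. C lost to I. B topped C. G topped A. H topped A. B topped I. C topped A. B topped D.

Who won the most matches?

Win totals: A 0, B 8, C 2, D 1, E 3, F 5, G 6, H 4, I 7.
B leads with 8 wins (next highest: 7).

B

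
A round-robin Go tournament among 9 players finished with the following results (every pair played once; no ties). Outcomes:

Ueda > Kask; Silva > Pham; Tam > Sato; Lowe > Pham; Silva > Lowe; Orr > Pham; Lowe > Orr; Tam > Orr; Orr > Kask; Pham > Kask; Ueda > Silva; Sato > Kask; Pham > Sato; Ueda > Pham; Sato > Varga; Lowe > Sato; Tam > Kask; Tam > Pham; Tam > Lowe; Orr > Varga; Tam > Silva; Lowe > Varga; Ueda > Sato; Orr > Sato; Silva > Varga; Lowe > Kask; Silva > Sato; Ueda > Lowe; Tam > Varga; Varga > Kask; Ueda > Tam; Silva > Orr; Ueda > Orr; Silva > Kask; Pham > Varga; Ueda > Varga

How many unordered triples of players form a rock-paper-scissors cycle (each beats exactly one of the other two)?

Win totals: Orr 4, Lowe 5, Pham 3, Silva 6, Ueda 8, Varga 1, Kask 0, Sato 2, Tam 7.
A player with w wins dominates both others in C(w,2) triples; summing gives 6 + 10 + 3 + 15 + 28 + 0 + 0 + 1 + 21 = 84 transitive triples.
Total triples C(9,3) = 84, so cyclic triples = 84 − 84 = 0.

0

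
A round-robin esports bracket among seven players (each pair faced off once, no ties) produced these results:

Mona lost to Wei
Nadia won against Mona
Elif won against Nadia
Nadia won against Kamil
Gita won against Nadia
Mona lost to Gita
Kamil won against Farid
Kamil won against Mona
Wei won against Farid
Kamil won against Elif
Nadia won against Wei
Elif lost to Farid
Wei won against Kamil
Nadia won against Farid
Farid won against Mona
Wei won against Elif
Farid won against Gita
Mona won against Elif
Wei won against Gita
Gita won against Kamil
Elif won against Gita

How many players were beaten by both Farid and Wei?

3

Farid beat: Elif, Gita, Mona.
Wei beat: Elif, Gita, Farid, Kamil, Mona.
Both beat: Elif, Gita, Mona — 3.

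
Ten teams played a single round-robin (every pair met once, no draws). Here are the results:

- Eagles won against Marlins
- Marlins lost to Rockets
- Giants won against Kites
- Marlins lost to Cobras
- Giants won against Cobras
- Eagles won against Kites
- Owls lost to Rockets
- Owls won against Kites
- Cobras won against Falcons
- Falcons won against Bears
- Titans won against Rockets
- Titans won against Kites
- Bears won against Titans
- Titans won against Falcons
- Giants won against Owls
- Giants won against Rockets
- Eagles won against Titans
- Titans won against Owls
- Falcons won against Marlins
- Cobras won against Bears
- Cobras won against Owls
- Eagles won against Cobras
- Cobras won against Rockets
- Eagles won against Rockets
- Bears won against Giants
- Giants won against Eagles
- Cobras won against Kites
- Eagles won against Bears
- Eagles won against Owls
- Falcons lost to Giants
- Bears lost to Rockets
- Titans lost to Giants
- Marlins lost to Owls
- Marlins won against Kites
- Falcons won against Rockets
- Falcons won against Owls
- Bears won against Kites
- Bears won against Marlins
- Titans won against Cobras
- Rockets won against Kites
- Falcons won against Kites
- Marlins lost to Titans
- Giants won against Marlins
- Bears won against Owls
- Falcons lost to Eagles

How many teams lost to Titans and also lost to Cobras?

Titans beat: Owls, Rockets, Marlins, Cobras, Kites, Falcons.
Cobras beat: Owls, Rockets, Marlins, Kites, Bears, Falcons.
Both beat: Owls, Rockets, Marlins, Kites, Falcons — 5.

5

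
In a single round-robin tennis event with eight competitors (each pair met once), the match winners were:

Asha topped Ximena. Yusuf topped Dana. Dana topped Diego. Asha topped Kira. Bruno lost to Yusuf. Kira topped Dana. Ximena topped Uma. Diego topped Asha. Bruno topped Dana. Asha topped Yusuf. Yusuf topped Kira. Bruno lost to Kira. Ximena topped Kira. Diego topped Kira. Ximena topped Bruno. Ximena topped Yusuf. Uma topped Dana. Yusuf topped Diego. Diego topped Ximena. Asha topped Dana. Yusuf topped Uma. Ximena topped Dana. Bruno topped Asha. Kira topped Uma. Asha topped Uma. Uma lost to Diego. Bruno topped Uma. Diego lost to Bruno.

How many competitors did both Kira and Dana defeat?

0

Kira beat: Dana, Uma, Bruno.
Dana beat: Diego.
No one was beaten by both.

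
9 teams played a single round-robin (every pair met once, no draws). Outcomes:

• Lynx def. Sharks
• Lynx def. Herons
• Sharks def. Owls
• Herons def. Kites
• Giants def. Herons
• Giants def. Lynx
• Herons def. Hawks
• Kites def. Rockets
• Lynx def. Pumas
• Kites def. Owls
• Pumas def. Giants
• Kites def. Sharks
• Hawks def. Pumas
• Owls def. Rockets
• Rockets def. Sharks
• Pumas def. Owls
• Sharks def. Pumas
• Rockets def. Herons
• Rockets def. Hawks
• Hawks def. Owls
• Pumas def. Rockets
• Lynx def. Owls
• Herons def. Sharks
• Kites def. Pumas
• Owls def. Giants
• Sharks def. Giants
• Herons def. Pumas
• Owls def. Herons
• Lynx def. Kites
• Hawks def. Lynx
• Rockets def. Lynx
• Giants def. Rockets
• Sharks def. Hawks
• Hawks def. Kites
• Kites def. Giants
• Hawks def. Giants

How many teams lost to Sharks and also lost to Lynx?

Sharks beat: Pumas, Hawks, Giants, Owls.
Lynx beat: Pumas, Sharks, Herons, Kites, Owls.
Both beat: Pumas, Owls — 2.

2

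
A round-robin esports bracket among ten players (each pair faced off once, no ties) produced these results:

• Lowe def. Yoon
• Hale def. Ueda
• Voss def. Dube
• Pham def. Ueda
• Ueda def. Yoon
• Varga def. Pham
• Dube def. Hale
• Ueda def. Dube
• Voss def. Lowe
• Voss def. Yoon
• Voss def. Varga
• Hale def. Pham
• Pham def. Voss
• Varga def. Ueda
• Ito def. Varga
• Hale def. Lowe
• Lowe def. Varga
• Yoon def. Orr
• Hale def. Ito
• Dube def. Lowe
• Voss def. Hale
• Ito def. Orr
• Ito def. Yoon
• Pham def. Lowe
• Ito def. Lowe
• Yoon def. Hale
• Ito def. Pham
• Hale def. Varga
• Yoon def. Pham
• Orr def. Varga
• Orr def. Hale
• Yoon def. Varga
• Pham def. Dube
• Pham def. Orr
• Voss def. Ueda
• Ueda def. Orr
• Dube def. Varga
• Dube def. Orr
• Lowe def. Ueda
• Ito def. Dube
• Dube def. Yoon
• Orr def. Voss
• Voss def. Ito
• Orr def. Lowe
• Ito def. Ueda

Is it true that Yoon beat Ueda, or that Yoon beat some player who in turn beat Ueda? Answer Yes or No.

Yoon did not beat Ueda directly.
Yoon beat Varga, Orr, Hale, Pham. Of those, Varga beat Ueda.

Yes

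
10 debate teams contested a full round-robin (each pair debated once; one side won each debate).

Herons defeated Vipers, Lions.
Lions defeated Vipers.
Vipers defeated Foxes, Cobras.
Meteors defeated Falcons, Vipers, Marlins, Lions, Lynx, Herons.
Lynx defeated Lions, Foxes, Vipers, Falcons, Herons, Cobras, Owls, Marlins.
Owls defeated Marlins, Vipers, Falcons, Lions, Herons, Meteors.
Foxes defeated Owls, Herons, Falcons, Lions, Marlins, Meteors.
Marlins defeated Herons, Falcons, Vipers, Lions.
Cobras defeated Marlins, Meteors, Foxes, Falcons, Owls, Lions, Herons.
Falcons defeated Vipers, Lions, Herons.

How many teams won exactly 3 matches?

1

Win totals: Meteors 6, Foxes 6, Falcons 3, Lions 1, Cobras 7, Lynx 8, Vipers 2, Marlins 4, Owls 6, Herons 2.
Exactly 3: Falcons — 1 team.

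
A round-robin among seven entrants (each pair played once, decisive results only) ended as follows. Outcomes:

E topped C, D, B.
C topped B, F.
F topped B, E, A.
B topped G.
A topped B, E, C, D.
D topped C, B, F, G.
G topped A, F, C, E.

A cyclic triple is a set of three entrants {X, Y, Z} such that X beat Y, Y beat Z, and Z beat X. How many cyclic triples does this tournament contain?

Win totals: A 4, B 1, C 2, D 4, E 3, F 3, G 4.
An entrant with w wins dominates both others in C(w,2) triples; summing gives 6 + 0 + 1 + 6 + 3 + 3 + 6 = 25 transitive triples.
Total triples C(7,3) = 35, so cyclic triples = 35 − 25 = 10.

10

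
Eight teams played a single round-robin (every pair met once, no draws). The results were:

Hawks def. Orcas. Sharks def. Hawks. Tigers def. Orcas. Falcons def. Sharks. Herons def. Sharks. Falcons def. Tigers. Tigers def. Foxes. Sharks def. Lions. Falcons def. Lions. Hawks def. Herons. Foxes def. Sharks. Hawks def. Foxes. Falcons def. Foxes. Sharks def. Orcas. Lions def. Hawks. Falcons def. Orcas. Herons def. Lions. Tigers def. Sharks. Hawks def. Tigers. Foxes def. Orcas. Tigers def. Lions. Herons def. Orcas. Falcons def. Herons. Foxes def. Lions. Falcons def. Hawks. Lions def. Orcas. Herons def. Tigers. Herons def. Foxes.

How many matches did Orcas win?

0

Orcas' results: beat no one; lost to Foxes, Herons, Lions, Sharks, Falcons, Hawks, Tigers.
That is 0 wins.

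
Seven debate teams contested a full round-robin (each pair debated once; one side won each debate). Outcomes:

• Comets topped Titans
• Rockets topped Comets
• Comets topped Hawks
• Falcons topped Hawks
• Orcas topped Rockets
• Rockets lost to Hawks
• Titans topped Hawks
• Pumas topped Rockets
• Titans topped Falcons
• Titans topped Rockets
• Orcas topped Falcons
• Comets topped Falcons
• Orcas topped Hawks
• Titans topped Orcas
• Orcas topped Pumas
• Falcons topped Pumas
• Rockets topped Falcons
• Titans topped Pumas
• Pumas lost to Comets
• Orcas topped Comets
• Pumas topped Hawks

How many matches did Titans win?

5

Titans' results: beat Pumas, Orcas, Falcons, Rockets, Hawks; lost to Comets.
That is 5 wins.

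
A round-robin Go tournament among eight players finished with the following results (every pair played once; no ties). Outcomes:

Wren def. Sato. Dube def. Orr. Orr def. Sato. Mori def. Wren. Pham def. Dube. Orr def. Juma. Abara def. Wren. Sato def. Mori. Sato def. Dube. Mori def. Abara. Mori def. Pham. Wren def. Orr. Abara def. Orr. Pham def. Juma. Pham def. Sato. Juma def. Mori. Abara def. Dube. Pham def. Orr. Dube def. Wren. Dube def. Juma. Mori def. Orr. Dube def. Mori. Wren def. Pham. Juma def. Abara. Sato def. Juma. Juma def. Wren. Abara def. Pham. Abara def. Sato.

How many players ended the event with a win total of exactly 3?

3

Win totals: Mori 4, Orr 2, Pham 4, Juma 3, Dube 4, Wren 3, Abara 5, Sato 3.
Exactly 3: Juma, Wren, Sato — 3 players.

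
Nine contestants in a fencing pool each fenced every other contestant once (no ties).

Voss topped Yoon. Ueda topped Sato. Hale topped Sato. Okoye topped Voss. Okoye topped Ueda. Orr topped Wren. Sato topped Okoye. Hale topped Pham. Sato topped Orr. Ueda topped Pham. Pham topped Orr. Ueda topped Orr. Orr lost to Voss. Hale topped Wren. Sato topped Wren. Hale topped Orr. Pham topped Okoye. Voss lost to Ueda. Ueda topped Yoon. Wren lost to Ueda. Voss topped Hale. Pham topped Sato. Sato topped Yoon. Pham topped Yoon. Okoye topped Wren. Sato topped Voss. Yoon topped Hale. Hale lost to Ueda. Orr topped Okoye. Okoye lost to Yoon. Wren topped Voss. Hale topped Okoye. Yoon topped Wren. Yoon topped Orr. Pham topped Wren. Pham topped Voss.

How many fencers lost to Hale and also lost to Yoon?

Hale beat: Orr, Okoye, Wren, Pham, Sato.
Yoon beat: Hale, Orr, Okoye, Wren.
Both beat: Orr, Okoye, Wren — 3.

3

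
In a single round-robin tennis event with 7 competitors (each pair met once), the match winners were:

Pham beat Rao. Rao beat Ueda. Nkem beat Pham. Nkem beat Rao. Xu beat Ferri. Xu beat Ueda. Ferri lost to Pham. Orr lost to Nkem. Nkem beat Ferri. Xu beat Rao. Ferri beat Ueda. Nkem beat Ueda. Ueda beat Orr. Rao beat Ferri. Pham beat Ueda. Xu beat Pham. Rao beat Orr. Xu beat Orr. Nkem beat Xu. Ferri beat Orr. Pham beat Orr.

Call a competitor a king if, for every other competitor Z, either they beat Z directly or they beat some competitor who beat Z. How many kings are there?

1

Orr cannot reach Rao, Nkem, Ueda, Xu, Pham, Ferri in two steps.
Rao cannot reach Nkem, Xu, Pham in two steps.
Nkem reaches everyone (king).
Ueda cannot reach Rao, Nkem, Xu, Pham, Ferri in two steps.
Xu cannot reach Nkem in two steps.
Pham cannot reach Nkem, Xu in two steps.
Ferri cannot reach Rao, Nkem, Xu, Pham in two steps.
Kings: Nkem — 1.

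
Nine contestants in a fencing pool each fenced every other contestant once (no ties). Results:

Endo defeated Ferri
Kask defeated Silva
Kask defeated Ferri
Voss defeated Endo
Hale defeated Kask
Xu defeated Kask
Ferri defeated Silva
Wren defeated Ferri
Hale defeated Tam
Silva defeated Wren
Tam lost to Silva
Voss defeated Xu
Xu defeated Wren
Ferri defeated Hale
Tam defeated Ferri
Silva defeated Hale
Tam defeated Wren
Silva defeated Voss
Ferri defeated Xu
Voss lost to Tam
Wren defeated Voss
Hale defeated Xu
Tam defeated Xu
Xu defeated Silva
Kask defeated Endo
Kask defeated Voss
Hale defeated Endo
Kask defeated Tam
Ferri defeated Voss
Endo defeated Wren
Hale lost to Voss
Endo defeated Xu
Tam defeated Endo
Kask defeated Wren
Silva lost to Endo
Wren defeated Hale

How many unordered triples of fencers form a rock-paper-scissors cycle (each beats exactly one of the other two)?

26

Win totals: Endo 4, Xu 3, Ferri 4, Silva 4, Hale 4, Wren 3, Voss 3, Tam 5, Kask 6.
A fencer with w wins dominates both others in C(w,2) triples; summing gives 6 + 3 + 6 + 6 + 6 + 3 + 3 + 10 + 15 = 58 transitive triples.
Total triples C(9,3) = 84, so cyclic triples = 84 − 58 = 26.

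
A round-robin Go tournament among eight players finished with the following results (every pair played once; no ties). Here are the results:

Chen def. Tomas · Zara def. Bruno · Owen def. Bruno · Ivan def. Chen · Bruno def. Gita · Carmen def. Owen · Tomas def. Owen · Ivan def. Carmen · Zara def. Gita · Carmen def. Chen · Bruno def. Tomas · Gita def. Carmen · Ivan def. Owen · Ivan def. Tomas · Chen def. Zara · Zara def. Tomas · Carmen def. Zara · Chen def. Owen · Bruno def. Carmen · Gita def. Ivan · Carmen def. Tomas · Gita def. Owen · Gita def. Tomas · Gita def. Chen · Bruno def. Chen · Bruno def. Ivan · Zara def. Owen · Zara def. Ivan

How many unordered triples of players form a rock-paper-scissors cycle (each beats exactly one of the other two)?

11

Win totals: Carmen 4, Tomas 1, Zara 5, Gita 5, Chen 3, Bruno 5, Owen 1, Ivan 4.
A player with w wins dominates both others in C(w,2) triples; summing gives 6 + 0 + 10 + 10 + 3 + 10 + 0 + 6 = 45 transitive triples.
Total triples C(8,3) = 56, so cyclic triples = 56 − 45 = 11.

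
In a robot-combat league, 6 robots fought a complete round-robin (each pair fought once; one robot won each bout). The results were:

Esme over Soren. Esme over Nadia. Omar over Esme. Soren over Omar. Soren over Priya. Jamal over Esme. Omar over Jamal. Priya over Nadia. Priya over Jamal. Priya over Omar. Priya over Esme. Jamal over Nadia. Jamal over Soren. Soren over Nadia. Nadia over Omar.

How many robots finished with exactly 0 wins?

Win totals: Esme 2, Soren 3, Jamal 3, Priya 4, Nadia 1, Omar 2.
No robot has exactly 0 wins.

0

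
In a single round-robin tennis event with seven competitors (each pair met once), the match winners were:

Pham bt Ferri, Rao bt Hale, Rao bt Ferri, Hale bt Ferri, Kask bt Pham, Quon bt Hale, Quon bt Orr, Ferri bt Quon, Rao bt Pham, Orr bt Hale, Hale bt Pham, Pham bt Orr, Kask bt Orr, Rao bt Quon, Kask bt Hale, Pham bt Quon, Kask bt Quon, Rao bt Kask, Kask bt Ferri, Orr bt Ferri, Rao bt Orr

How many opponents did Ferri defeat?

Ferri's results: beat Quon; lost to Orr, Pham, Kask, Hale, Rao.
That is 1 win.

1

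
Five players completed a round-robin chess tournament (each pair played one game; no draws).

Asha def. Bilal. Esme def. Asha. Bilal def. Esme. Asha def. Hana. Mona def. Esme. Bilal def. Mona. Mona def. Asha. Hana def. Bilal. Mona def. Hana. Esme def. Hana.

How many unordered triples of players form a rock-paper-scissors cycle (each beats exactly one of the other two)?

4

Of the C(5,3) = 10 triples, the cyclic ones are: {Asha, Esme, Bilal}; {Asha, Mona, Bilal}; {Esme, Hana, Bilal}; {Mona, Hana, Bilal}.
That is 4.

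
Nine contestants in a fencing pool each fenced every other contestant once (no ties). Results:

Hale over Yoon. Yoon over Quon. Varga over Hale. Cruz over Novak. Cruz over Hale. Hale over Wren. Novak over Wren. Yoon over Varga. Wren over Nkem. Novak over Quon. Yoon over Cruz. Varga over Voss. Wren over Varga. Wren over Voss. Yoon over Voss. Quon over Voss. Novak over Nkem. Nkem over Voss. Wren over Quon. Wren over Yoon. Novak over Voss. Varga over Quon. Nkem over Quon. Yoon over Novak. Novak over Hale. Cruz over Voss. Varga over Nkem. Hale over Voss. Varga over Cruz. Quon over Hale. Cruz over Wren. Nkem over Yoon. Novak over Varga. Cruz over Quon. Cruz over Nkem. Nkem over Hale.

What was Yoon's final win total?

5

Yoon's results: beat Cruz, Varga, Voss, Novak, Quon; lost to Hale, Nkem, Wren.
That is 5 wins.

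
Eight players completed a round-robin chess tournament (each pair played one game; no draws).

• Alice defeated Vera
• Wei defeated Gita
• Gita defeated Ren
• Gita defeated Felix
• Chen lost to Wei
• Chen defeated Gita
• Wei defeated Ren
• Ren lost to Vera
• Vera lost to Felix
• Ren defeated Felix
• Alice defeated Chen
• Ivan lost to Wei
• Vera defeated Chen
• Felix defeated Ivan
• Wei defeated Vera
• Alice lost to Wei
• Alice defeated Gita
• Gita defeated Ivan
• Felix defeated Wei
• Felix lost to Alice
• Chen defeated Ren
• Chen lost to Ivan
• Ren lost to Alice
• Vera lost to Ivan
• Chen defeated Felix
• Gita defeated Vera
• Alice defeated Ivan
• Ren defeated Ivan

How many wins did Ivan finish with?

2

Ivan's results: beat Vera, Chen; lost to Wei, Alice, Felix, Gita, Ren.
That is 2 wins.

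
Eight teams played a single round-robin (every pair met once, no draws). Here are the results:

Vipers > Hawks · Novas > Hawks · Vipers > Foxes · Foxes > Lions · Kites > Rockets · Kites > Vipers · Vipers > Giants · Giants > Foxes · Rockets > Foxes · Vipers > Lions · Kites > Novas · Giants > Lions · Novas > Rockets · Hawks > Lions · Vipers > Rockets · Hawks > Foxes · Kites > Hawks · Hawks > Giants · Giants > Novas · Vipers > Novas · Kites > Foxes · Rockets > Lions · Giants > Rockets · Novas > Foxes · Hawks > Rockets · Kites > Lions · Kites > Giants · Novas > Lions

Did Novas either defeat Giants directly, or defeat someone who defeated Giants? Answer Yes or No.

Yes

Novas did not beat Giants directly.
Novas beat Foxes, Lions, Rockets, Hawks. Of those, Hawks beat Giants.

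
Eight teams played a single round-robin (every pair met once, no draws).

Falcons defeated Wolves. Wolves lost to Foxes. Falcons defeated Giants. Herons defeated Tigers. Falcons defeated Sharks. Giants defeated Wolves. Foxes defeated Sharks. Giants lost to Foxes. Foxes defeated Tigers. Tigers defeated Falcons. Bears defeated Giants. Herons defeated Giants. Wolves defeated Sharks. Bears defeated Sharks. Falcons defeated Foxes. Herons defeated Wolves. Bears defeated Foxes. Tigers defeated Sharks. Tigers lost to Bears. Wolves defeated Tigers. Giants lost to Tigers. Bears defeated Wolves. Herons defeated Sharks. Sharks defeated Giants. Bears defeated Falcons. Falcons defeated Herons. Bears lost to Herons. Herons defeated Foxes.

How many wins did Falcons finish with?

Falcons' results: beat Wolves, Herons, Foxes, Sharks, Giants; lost to Bears, Tigers.
That is 5 wins.

5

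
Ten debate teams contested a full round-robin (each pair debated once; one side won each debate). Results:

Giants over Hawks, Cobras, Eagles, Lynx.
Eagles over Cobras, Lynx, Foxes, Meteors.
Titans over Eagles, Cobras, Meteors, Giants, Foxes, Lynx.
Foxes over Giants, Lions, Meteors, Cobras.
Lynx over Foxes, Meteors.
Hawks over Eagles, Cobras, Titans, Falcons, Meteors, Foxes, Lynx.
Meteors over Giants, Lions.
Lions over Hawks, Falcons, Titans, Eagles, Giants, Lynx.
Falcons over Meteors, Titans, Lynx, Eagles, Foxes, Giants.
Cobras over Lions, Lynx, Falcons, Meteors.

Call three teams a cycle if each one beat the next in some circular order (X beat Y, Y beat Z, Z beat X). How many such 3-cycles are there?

28

Win totals: Giants 4, Hawks 7, Lions 6, Cobras 4, Foxes 4, Falcons 6, Titans 6, Lynx 2, Eagles 4, Meteors 2.
A team with w wins dominates both others in C(w,2) triples; summing gives 6 + 21 + 15 + 6 + 6 + 15 + 15 + 1 + 6 + 1 = 92 transitive triples.
Total triples C(10,3) = 120, so cyclic triples = 120 − 92 = 28.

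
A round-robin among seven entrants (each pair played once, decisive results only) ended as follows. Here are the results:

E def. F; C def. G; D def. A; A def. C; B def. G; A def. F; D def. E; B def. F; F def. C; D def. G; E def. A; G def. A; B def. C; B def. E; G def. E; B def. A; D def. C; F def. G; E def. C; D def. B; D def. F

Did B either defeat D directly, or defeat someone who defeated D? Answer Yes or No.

No

B did not beat D directly.
B beat A, C, E, F, G, but each of them lost to D. No two-step path.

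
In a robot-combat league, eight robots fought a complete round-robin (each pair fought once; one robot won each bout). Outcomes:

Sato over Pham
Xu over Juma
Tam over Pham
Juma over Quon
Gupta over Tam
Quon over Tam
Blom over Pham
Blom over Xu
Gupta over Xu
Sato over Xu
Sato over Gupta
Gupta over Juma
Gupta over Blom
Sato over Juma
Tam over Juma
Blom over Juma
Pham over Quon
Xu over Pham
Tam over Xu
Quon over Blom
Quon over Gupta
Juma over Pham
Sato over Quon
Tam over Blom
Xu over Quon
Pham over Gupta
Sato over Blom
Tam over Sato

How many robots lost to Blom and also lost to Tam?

3

Blom beat: Xu, Juma, Pham.
Tam beat: Xu, Sato, Juma, Blom, Pham.
Both beat: Xu, Juma, Pham — 3.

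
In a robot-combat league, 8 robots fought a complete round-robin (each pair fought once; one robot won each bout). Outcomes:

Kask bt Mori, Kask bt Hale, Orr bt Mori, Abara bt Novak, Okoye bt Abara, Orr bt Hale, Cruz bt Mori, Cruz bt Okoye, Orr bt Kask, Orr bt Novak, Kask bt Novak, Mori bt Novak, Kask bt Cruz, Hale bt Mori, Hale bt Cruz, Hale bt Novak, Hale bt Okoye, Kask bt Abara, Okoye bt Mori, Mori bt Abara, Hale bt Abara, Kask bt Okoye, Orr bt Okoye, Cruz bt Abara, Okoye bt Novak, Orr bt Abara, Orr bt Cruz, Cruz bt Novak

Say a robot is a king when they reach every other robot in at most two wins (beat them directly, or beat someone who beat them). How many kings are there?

1

Novak cannot reach Kask, Orr, Hale, Abara, Mori, Cruz, Okoye in two steps.
Kask cannot reach Orr in two steps.
Orr reaches everyone (king).
Hale cannot reach Kask, Orr in two steps.
Abara cannot reach Kask, Orr, Hale, Mori, Cruz, Okoye in two steps.
Mori cannot reach Kask, Orr, Hale, Cruz, Okoye in two steps.
Cruz cannot reach Kask, Orr, Hale in two steps.
Okoye cannot reach Kask, Orr, Hale, Cruz in two steps.
Kings: Orr — 1.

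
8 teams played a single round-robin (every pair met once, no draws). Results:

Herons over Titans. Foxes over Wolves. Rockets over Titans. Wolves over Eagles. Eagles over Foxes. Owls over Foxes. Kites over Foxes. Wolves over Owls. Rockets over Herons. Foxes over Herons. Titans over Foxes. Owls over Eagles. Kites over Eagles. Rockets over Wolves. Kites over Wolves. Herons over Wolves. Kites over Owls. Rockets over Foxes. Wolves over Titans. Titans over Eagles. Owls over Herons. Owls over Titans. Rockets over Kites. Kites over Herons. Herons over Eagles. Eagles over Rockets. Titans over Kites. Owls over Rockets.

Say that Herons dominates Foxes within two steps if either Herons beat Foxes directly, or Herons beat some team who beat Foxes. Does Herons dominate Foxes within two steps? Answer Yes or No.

Yes

Herons did not beat Foxes directly.
Herons beat Wolves, Titans, Eagles. Of those, Titans beat Foxes.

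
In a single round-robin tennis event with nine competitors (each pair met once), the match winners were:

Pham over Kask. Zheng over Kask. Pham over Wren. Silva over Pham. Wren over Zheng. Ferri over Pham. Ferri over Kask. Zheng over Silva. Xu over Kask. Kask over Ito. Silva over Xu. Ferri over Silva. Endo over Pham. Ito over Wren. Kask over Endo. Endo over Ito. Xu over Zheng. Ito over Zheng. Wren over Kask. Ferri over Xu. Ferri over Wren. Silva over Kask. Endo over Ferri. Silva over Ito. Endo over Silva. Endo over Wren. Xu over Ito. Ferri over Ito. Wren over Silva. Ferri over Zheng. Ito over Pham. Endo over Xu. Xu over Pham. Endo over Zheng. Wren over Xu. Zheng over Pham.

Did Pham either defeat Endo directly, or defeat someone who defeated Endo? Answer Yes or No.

Yes

Pham did not beat Endo directly.
Pham beat Kask, Wren. Of those, Kask beat Endo.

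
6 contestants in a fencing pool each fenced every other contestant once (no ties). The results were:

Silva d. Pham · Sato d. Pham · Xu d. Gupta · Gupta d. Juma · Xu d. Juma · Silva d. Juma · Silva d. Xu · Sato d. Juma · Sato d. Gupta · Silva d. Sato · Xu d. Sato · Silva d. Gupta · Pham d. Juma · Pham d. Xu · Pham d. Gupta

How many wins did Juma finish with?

0

Juma's results: beat no one; lost to Xu, Silva, Gupta, Sato, Pham.
That is 0 wins.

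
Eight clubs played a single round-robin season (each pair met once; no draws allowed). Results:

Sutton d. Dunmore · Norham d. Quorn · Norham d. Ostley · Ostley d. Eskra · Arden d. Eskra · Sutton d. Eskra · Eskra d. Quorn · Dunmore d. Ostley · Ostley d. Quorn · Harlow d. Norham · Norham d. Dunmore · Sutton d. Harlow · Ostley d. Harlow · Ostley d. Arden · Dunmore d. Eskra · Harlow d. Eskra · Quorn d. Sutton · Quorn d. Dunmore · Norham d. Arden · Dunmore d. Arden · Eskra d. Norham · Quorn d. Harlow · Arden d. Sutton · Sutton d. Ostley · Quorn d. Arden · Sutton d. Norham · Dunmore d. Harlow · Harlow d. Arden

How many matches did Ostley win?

Ostley's results: beat Arden, Quorn, Eskra, Harlow; lost to Dunmore, Sutton, Norham.
That is 4 wins.

4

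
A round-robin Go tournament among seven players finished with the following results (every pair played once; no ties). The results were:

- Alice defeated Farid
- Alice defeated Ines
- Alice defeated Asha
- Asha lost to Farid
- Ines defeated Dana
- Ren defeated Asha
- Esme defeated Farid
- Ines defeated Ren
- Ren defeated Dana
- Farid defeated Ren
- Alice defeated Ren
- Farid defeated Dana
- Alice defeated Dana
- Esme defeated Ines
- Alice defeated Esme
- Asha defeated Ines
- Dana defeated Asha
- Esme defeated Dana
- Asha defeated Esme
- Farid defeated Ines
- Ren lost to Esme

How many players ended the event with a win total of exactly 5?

0

Win totals: Alice 6, Farid 4, Dana 1, Asha 2, Ren 2, Ines 2, Esme 4.
No player has exactly 5 wins.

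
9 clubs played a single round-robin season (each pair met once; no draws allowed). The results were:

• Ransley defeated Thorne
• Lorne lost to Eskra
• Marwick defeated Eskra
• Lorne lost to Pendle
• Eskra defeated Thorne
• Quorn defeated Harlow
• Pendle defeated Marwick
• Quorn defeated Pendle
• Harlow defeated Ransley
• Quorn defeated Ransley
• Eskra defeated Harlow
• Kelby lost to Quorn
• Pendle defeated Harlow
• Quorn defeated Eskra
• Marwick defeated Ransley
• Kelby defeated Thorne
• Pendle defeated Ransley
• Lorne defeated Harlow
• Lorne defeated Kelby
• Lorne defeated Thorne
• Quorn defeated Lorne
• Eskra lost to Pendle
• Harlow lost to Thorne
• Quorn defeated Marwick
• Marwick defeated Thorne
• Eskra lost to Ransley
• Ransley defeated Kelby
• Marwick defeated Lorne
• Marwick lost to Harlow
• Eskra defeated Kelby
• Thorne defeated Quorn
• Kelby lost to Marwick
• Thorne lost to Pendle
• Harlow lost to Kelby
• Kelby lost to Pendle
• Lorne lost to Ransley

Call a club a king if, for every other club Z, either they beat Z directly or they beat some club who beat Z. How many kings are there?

3

Lorne cannot reach Eskra, Pendle in two steps.
Ransley cannot reach Marwick, Pendle in two steps.
Eskra cannot reach Pendle in two steps.
Quorn reaches everyone (king).
Kelby cannot reach Lorne, Eskra, Pendle in two steps.
Marwick cannot reach Pendle in two steps.
Thorne reaches everyone (king).
Pendle reaches everyone (king).
Harlow cannot reach Quorn, Pendle in two steps.
Kings: Quorn, Thorne, Pendle — 3.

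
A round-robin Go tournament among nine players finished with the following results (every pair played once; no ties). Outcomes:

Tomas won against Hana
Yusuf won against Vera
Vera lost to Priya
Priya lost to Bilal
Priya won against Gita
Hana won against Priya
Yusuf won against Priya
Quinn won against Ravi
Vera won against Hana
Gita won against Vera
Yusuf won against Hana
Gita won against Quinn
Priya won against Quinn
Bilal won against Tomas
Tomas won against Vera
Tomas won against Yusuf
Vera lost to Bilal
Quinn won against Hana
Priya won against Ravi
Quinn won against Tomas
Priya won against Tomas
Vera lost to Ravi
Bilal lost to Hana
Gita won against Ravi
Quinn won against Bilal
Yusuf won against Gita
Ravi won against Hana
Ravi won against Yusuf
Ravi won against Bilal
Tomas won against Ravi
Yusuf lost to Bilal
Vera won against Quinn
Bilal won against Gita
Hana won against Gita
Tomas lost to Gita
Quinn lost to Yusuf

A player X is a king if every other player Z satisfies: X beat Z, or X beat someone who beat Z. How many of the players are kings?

Priya reaches everyone (king).
Hana reaches everyone (king).
Ravi reaches everyone (king).
Quinn reaches everyone (king).
Tomas reaches everyone (king).
Gita cannot reach Priya in two steps.
Vera cannot reach Yusuf in two steps.
Bilal reaches everyone (king).
Yusuf reaches everyone (king).
Kings: Priya, Hana, Ravi, Quinn, Tomas, Bilal, Yusuf — 7.

7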